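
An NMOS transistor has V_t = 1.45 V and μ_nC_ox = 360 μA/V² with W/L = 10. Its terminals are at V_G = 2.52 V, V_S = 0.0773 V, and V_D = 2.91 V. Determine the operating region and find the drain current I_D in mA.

V_GS = V_G − V_S = 2.52 − 0.0773 = 2.44 V; V_DS = V_D − V_S = 2.91 − 0.0773 = 2.83 V.
k_n = μ_nC_ox · (W/L) = 3.6 mA/V².
V_ov = V_GS − V_t = 2.44 − 1.45 = 0.993 V.
Since V_DS = 2.83 V ≥ V_ov = 0.993 V, the device is in saturation.
I_D = ½ k_n V_ov² = 0.5 × 3.6 × 0.993² = 1.77 mA.

Saturation; I_D = 1.77 mA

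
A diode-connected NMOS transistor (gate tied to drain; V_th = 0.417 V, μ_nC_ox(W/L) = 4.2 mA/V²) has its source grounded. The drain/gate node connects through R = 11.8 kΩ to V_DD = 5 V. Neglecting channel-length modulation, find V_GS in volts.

V_GS = 0.827 V

With gate tied to drain, V_GS = V_DS ≥ V_GS − V_th, so the device is in saturation.
KCL at the drain: ½ k_n (V_GS − V_th)² = (V_DD − V_GS)/R.
Let x = V_GS − 0.417. Then 24.8 x² + x − 4.583 = 0, giving x = 0.41 V (positive root), so V_GS = 0.827 V.
I_D = (V_DD − V_GS)/R = (5 − 0.827) / 11.8 = 0.354 mA.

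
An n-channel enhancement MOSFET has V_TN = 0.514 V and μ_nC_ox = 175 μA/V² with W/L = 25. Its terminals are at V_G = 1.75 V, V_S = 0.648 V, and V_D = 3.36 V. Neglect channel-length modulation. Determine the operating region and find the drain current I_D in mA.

V_GS = V_G − V_S = 1.75 − 0.648 = 1.1 V; V_DS = V_D − V_S = 3.36 − 0.648 = 2.71 V.
k_n = μ_nC_ox · (W/L) = 4.375 mA/V².
V_ov = V_GS − V_TN = 1.1 − 0.514 = 0.588 V.
Since V_DS = 2.71 V ≥ V_ov = 0.588 V, the device is in saturation.
I_D = ½ k_n V_ov² = 0.5 × 4.375 × 0.588² = 0.756 mA.

Saturation; I_D = 0.756 mA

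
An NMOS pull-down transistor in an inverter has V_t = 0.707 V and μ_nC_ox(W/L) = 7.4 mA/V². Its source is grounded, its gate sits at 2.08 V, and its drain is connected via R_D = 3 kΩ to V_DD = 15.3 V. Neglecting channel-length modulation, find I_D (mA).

V_GS = V_G = 2.08 V, so V_ov = 2.08 − 0.707 = 1.37 V.
Assume saturation: I_D = ½ k_n V_ov² = 0.5 × 7.4 × 1.37² = 6.97 mA, giving V_DS = V_DD − I_D R_D = 15.3 − 6.97 × 3 = -5.62 V.
But -5.62 V < V_ov = 1.37 V, so the device is actually in triode.
In triode I_D = k_n[V_ov V_DS − ½ V_DS²] and I_D = (V_DD − V_DS)/R_D. Equating: 11.1 V_DS² − 31.48 V_DS + 15.3 = 0, giving V_DS = 0.623 V (the root below V_ov).
I_D = (15.3 − 0.623) / 3 = 4.89 mA.

I_D = 4.89 mA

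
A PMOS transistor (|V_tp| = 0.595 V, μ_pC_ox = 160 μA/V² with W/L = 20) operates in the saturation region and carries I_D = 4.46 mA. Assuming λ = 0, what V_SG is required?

V_SG = 2.26 V

k_p = μ_pC_ox · (W/L) = 3.2 mA/V².
In saturation I_D = ½ k_p (V_SG − |V_tp|)², so V_SG − |V_tp| = √(2 I_D / k_p) = √(2 × 4.46 / 3.2) = 1.67 V.
V_SG = 0.595 + 1.67 = 2.26 V.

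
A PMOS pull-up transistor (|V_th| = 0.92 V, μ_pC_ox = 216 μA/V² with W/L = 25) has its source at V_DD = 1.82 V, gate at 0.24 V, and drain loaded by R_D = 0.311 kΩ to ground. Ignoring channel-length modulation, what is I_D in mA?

V_SG = V_DD − V_G = 1.82 − 0.24 = 1.58 V, so V_ov = 1.58 − 0.92 = 0.66 V.
k_p = μ_pC_ox · (W/L) = 5.4 mA/V².
Assume saturation: I_D = ½ k_p V_ov² = 0.5 × 5.4 × 0.66² = 1.18 mA, giving V_SD = V_DD − I_D R_D = 1.82 − 1.18 × 0.311 = 1.45 V.
V_SD = 1.45 V ≥ V_ov = 0.66 V, confirming saturation.

I_D = 1.18 mA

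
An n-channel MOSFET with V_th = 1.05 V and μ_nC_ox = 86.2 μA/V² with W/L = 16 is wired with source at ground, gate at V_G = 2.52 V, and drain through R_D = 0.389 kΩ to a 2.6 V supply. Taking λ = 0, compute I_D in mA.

V_GS = V_G = 2.52 V, so V_ov = 2.52 − 1.05 = 1.47 V.
k_n = μ_nC_ox · (W/L) = 1.379 mA/V².
Assume saturation: I_D = ½ k_n V_ov² = 0.5 × 1.379 × 1.47² = 1.49 mA, giving V_DS = V_DD − I_D R_D = 2.6 − 1.49 × 0.389 = 2.02 V.
V_DS = 2.02 V ≥ V_ov = 1.47 V, confirming saturation.

I_D = 1.49 mA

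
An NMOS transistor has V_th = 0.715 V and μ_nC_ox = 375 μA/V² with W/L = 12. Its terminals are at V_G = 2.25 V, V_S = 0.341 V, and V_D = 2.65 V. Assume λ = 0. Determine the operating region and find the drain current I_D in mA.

V_GS = V_G − V_S = 2.25 − 0.341 = 1.91 V; V_DS = V_D − V_S = 2.65 − 0.341 = 2.31 V.
k_n = μ_nC_ox · (W/L) = 4.5 mA/V².
V_ov = V_GS − V_th = 1.91 − 0.715 = 1.19 V.
Since V_DS = 2.31 V ≥ V_ov = 1.19 V, the device is in saturation.
I_D = ½ k_n V_ov² = 0.5 × 4.5 × 1.19² = 3.21 mA.

Saturation; I_D = 3.21 mA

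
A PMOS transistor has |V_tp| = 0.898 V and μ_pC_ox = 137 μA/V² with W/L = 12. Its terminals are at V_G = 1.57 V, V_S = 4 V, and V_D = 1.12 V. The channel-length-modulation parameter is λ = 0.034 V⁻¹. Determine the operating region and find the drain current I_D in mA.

Saturation; I_D = 2.12 mA

V_SG = V_S − V_G = 4 − 1.57 = 2.43 V; V_SD = V_S − V_D = 4 − 1.12 = 2.88 V.
k_p = μ_pC_ox · (W/L) = 1.644 mA/V².
V_ov = V_SG − |V_tp| = 2.43 − 0.898 = 1.53 V.
Since V_SD = 2.88 V ≥ V_ov = 1.53 V, the device is in saturation.
I_D = ½ k_p V_ov² (1 + λ V_SD) = 0.5 × 1.644 × 1.53² × (1 + 0.034 × 2.88) = 2.12 mA.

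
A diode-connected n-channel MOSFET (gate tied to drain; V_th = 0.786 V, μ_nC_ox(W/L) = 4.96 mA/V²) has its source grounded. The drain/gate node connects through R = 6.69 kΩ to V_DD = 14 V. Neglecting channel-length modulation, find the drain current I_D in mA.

I_D = 1.85 mA

With gate tied to drain, V_GS = V_DS ≥ V_GS − V_th, so the device is in saturation.
KCL at the drain: ½ k_n (V_GS − V_th)² = (V_DD − V_GS)/R.
Let x = V_GS − 0.786. Then 16.6 x² + x − 13.21 = 0, giving x = 0.863 V (positive root), so V_GS = 1.65 V.
I_D = (V_DD − V_GS)/R = (14 − 1.65) / 6.69 = 1.85 mA.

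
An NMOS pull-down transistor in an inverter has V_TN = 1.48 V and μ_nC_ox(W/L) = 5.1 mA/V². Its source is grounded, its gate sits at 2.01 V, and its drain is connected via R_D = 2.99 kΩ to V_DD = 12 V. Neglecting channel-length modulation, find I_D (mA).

V_GS = V_G = 2.01 V, so V_ov = 2.01 − 1.48 = 0.53 V.
Assume saturation: I_D = ½ k_n V_ov² = 0.5 × 5.1 × 0.53² = 0.716 mA, giving V_DS = V_DD − I_D R_D = 12 − 0.716 × 2.99 = 9.86 V.
V_DS = 9.86 V ≥ V_ov = 0.53 V, confirming saturation.

I_D = 0.716 mA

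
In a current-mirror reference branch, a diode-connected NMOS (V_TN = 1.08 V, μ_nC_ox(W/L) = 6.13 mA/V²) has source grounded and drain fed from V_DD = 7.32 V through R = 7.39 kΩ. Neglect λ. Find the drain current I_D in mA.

I_D = 0.776 mA

With gate tied to drain, V_GS = V_DS ≥ V_GS − V_TN, so the device is in saturation.
KCL at the drain: ½ k_n (V_GS − V_TN)² = (V_DD − V_GS)/R.
Let x = V_GS − 1.08. Then 22.7 x² + x − 6.24 = 0, giving x = 0.503 V (positive root), so V_GS = 1.58 V.
I_D = (V_DD − V_GS)/R = (7.32 − 1.58) / 7.39 = 0.776 mA.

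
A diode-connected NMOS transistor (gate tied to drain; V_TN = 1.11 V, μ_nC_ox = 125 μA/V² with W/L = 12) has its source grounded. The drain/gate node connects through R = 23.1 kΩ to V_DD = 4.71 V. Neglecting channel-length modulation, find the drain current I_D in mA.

I_D = 0.137 mA

With gate tied to drain, V_GS = V_DS ≥ V_GS − V_TN, so the device is in saturation.
k_n = μ_nC_ox · (W/L) = 1.5 mA/V².
KCL at the drain: ½ k_n (V_GS − V_TN)² = (V_DD − V_GS)/R.
Let x = V_GS − 1.11. Then 17.3 x² + x − 3.6 = 0, giving x = 0.428 V (positive root), so V_GS = 1.54 V.
I_D = (V_DD − V_GS)/R = (4.71 − 1.54) / 23.1 = 0.137 mA.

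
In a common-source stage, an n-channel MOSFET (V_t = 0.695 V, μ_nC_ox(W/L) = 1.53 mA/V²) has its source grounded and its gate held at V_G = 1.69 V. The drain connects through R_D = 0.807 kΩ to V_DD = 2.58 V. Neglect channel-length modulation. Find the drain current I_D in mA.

V_GS = V_G = 1.69 V, so V_ov = 1.69 − 0.695 = 0.995 V.
Assume saturation: I_D = ½ k_n V_ov² = 0.5 × 1.53 × 0.995² = 0.757 mA, giving V_DS = V_DD − I_D R_D = 2.58 − 0.757 × 0.807 = 1.97 V.
V_DS = 1.97 V ≥ V_ov = 0.995 V, confirming saturation.

I_D = 0.757 mA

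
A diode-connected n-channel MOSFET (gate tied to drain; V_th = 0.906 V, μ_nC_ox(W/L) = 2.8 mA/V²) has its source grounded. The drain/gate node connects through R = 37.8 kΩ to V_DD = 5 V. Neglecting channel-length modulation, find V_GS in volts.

With gate tied to drain, V_GS = V_DS ≥ V_GS − V_th, so the device is in saturation.
KCL at the drain: ½ k_n (V_GS − V_th)² = (V_DD − V_GS)/R.
Let x = V_GS − 0.906. Then 52.9 x² + x − 4.094 = 0, giving x = 0.269 V (positive root), so V_GS = 1.17 V.
I_D = (V_DD − V_GS)/R = (5 − 1.17) / 37.8 = 0.101 mA.

V_GS = 1.17 V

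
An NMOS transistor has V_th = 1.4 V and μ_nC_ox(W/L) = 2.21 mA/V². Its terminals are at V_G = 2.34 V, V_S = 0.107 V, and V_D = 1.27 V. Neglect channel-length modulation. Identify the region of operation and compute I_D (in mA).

Saturation; I_D = 0.767 mA

V_GS = V_G − V_S = 2.34 − 0.107 = 2.23 V; V_DS = V_D − V_S = 1.27 − 0.107 = 1.16 V.
V_ov = V_GS − V_th = 2.23 − 1.4 = 0.833 V.
Since V_DS = 1.16 V ≥ V_ov = 0.833 V, the device is in saturation.
I_D = ½ k_n V_ov² = 0.5 × 2.21 × 0.833² = 0.767 mA.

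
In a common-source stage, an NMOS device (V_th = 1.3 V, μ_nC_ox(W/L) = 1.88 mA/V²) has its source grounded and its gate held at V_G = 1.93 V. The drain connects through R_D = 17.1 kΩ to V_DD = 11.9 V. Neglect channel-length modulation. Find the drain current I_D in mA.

V_GS = V_G = 1.93 V, so V_ov = 1.93 − 1.3 = 0.63 V.
Assume saturation: I_D = ½ k_n V_ov² = 0.5 × 1.88 × 0.63² = 0.373 mA, giving V_DS = V_DD − I_D R_D = 11.9 − 0.373 × 17.1 = 5.52 V.
V_DS = 5.52 V ≥ V_ov = 0.63 V, confirming saturation.

I_D = 0.373 mA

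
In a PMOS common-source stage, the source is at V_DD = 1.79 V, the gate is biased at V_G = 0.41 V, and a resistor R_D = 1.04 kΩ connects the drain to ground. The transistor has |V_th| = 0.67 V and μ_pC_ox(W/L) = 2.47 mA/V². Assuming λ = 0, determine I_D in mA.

I_D = 0.623 mA

V_SG = V_DD − V_G = 1.79 − 0.41 = 1.38 V, so V_ov = 1.38 − 0.67 = 0.71 V.
Assume saturation: I_D = ½ k_p V_ov² = 0.5 × 2.47 × 0.71² = 0.623 mA, giving V_SD = V_DD − I_D R_D = 1.79 − 0.623 × 1.04 = 1.14 V.
V_SD = 1.14 V ≥ V_ov = 0.71 V, confirming saturation.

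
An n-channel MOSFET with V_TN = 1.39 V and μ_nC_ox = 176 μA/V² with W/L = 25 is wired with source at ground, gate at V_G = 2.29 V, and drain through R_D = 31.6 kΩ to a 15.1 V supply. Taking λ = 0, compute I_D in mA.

V_GS = V_G = 2.29 V, so V_ov = 2.29 − 1.39 = 0.9 V.
k_n = μ_nC_ox · (W/L) = 4.4 mA/V².
Assume saturation: I_D = ½ k_n V_ov² = 0.5 × 4.4 × 0.9² = 1.78 mA, giving V_DS = V_DD − I_D R_D = 15.1 − 1.78 × 31.6 = -41.2 V.
But -41.2 V < V_ov = 0.9 V, so the device is actually in triode.
In triode I_D = k_n[V_ov V_DS − ½ V_DS²] and I_D = (V_DD − V_DS)/R_D. Equating: 69.5 V_DS² − 126.1 V_DS + 15.1 = 0, giving V_DS = 0.129 V (the root below V_ov).
I_D = (15.1 − 0.129) / 31.6 = 0.474 mA.

I_D = 0.474 mA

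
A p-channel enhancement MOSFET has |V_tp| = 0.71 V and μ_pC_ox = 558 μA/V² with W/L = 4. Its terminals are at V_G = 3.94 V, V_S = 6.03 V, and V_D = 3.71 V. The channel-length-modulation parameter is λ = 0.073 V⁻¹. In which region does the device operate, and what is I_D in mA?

V_SG = V_S − V_G = 6.03 − 3.94 = 2.09 V; V_SD = V_S − V_D = 6.03 − 3.71 = 2.32 V.
k_p = μ_pC_ox · (W/L) = 2.232 mA/V².
V_ov = V_SG − |V_tp| = 2.09 − 0.71 = 1.38 V.
Since V_SD = 2.32 V ≥ V_ov = 1.38 V, the device is in saturation.
I_D = ½ k_p V_ov² (1 + λ V_SD) = 0.5 × 2.232 × 1.38² × (1 + 0.073 × 2.32) = 2.49 mA.

Saturation; I_D = 2.49 mA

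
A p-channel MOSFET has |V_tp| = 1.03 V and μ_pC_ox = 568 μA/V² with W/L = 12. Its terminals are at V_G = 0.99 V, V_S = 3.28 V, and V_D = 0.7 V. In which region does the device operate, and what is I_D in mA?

Saturation; I_D = 5.41 mA

V_SG = V_S − V_G = 3.28 − 0.99 = 2.29 V; V_SD = V_S − V_D = 3.28 − 0.7 = 2.58 V.
k_p = μ_pC_ox · (W/L) = 6.816 mA/V².
V_ov = V_SG − |V_tp| = 2.29 − 1.03 = 1.26 V.
Since V_SD = 2.58 V ≥ V_ov = 1.26 V, the device is in saturation.
I_D = ½ k_p V_ov² = 0.5 × 6.816 × 1.26² = 5.41 mA.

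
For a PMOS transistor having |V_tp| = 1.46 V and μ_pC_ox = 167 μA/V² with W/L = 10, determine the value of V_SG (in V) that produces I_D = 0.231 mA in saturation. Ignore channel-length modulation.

V_SG = 1.99 V

k_p = μ_pC_ox · (W/L) = 1.67 mA/V².
In saturation I_D = ½ k_p (V_SG − |V_tp|)², so V_SG − |V_tp| = √(2 I_D / k_p) = √(2 × 0.231 / 1.67) = 0.526 V.
V_SG = 1.46 + 0.526 = 1.99 V.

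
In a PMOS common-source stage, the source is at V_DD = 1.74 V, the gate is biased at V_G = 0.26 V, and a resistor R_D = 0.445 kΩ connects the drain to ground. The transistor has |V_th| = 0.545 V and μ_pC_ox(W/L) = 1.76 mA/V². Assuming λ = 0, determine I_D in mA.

I_D = 0.769 mA

V_SG = V_DD − V_G = 1.74 − 0.26 = 1.48 V, so V_ov = 1.48 − 0.545 = 0.935 V.
Assume saturation: I_D = ½ k_p V_ov² = 0.5 × 1.76 × 0.935² = 0.769 mA, giving V_SD = V_DD − I_D R_D = 1.74 − 0.769 × 0.445 = 1.4 V.
V_SD = 1.4 V ≥ V_ov = 0.935 V, confirming saturation.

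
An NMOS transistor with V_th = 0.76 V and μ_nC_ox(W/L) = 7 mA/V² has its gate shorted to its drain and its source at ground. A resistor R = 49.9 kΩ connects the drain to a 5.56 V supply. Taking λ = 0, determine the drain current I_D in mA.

With gate tied to drain, V_GS = V_DS ≥ V_GS − V_th, so the device is in saturation.
KCL at the drain: ½ k_n (V_GS − V_th)² = (V_DD − V_GS)/R.
Let x = V_GS − 0.76. Then 175 x² + x − 4.8 = 0, giving x = 0.163 V (positive root), so V_GS = 0.923 V.
I_D = (V_DD − V_GS)/R = (5.56 − 0.923) / 49.9 = 0.0929 mA.

I_D = 0.0929 mA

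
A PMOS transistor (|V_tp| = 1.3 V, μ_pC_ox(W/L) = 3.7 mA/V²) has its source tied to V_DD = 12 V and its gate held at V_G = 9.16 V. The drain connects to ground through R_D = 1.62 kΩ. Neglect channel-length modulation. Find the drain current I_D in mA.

I_D = 4.39 mA

V_SG = V_DD − V_G = 12 − 9.16 = 2.84 V, so V_ov = 2.84 − 1.3 = 1.54 V.
Assume saturation: I_D = ½ k_p V_ov² = 0.5 × 3.7 × 1.54² = 4.39 mA, giving V_SD = V_DD − I_D R_D = 12 − 4.39 × 1.62 = 4.89 V.
V_SD = 4.89 V ≥ V_ov = 1.54 V, confirming saturation.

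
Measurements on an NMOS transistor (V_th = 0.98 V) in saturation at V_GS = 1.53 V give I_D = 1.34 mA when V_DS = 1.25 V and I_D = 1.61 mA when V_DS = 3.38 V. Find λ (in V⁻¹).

With V_GS fixed, I_D ∝ (1 + λ V_DS) in saturation, so I_D2/I_D1 = (1 + λ V_DS2)/(1 + λ V_DS1).
1.61/1.34 = 1.201 = (1 + 3.38 λ)/(1 + 1.25 λ).
Solving: λ (I_D1 V_DS2 − I_D2 V_DS1) = I_D2 − I_D1, so λ = (1.61 − 1.34) / (1.34 × 3.38 − 1.61 × 1.25) = 0.27 / 2.52 = 0.107 V⁻¹.

λ = 0.107 V⁻¹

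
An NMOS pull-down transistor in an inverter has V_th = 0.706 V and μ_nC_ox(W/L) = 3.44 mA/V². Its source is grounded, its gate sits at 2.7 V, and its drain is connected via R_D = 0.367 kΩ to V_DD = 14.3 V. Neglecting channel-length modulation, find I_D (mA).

I_D = 6.84 mA

V_GS = V_G = 2.7 V, so V_ov = 2.7 − 0.706 = 1.99 V.
Assume saturation: I_D = ½ k_n V_ov² = 0.5 × 3.44 × 1.99² = 6.84 mA, giving V_DS = V_DD − I_D R_D = 14.3 − 6.84 × 0.367 = 11.8 V.
V_DS = 11.8 V ≥ V_ov = 1.99 V, confirming saturation.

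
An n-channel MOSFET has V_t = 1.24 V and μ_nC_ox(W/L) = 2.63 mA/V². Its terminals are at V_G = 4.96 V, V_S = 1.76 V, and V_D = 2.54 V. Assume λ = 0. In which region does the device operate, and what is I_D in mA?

V_GS = V_G − V_S = 4.96 − 1.76 = 3.2 V; V_DS = V_D − V_S = 2.54 − 1.76 = 0.78 V.
V_ov = V_GS − V_t = 3.2 − 1.24 = 1.96 V.
Since V_DS = 0.78 V < V_ov = 1.96 V, the device is in the triode region.
I_D = k_n [V_ov · V_DS − ½ V_DS²] = 2.63 × [1.96 × 0.78 − 0.5 × 0.78²] = 3.22 mA.

Triode; I_D = 3.22 mA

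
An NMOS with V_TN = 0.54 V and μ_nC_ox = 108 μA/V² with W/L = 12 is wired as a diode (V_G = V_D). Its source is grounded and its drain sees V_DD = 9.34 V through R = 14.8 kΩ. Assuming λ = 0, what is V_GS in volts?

With gate tied to drain, V_GS = V_DS ≥ V_GS − V_TN, so the device is in saturation.
k_n = μ_nC_ox · (W/L) = 1.296 mA/V².
KCL at the drain: ½ k_n (V_GS − V_TN)² = (V_DD − V_GS)/R.
Let x = V_GS − 0.54. Then 9.59 x² + x − 8.8 = 0, giving x = 0.907 V (positive root), so V_GS = 1.45 V.
I_D = (V_DD − V_GS)/R = (9.34 − 1.45) / 14.8 = 0.533 mA.

V_GS = 1.45 V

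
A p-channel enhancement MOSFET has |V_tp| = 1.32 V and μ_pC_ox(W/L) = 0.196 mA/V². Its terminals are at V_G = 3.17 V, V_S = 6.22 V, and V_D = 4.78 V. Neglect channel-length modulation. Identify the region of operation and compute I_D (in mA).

Triode; I_D = 0.285 mA

V_SG = V_S − V_G = 6.22 − 3.17 = 3.05 V; V_SD = V_S − V_D = 6.22 − 4.78 = 1.44 V.
V_ov = V_SG − |V_tp| = 3.05 − 1.32 = 1.73 V.
Since V_SD = 1.44 V < V_ov = 1.73 V, the device is in the triode region.
I_D = k_p [V_ov · V_SD − ½ V_SD²] = 0.196 × [1.73 × 1.44 − 0.5 × 1.44²] = 0.285 mA.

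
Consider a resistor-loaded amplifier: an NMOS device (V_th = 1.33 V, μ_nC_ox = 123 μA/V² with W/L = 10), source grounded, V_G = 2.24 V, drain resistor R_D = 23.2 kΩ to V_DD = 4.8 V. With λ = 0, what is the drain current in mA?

V_GS = V_G = 2.24 V, so V_ov = 2.24 − 1.33 = 0.91 V.
k_n = μ_nC_ox · (W/L) = 1.23 mA/V².
Assume saturation: I_D = ½ k_n V_ov² = 0.5 × 1.23 × 0.91² = 0.509 mA, giving V_DS = V_DD − I_D R_D = 4.8 − 0.509 × 23.2 = -7.02 V.
But -7.02 V < V_ov = 0.91 V, so the device is actually in triode.
In triode I_D = k_n[V_ov V_DS − ½ V_DS²] and I_D = (V_DD − V_DS)/R_D. Equating: 14.3 V_DS² − 26.97 V_DS + 4.8 = 0, giving V_DS = 0.199 V (the root below V_ov).
I_D = (4.8 − 0.199) / 23.2 = 0.198 mA.

I_D = 0.198 mA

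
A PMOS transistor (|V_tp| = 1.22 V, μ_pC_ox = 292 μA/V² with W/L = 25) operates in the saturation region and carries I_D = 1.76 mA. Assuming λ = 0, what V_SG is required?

k_p = μ_pC_ox · (W/L) = 7.3 mA/V².
In saturation I_D = ½ k_p (V_SG − |V_tp|)², so V_SG − |V_tp| = √(2 I_D / k_p) = √(2 × 1.76 / 7.3) = 0.694 V.
V_SG = 1.22 + 0.694 = 1.91 V.

V_SG = 1.91 V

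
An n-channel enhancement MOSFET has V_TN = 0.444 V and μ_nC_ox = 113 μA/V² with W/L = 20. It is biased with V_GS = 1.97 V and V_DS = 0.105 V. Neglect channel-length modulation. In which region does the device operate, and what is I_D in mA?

Triode; I_D = 0.350 mA

k_n = μ_nC_ox · (W/L) = 2.26 mA/V².
V_ov = V_GS − V_TN = 1.97 − 0.444 = 1.53 V.
Since V_DS = 0.105 V < V_ov = 1.53 V, the device is in the triode region.
I_D = k_n [V_ov · V_DS − ½ V_DS²] = 2.26 × [1.53 × 0.105 − 0.5 × 0.105²] = 0.35 mA.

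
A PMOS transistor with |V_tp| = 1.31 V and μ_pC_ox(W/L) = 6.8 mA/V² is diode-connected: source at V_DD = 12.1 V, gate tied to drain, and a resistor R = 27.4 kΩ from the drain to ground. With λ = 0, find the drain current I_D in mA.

With gate tied to drain, V_SG = V_SD ≥ V_SG − |V_tp|, so the device is in saturation.
KCL at the drain: ½ k_p (V_SG − |V_tp|)² = (V_DD − V_SG)/R.
Let x = V_SG − 1.31. Then 93.2 x² + x − 10.79 = 0, giving x = 0.335 V (positive root), so V_SG = 1.65 V.
I_D = (V_DD − V_SG)/R = (12.1 − 1.65) / 27.4 = 0.382 mA.

I_D = 0.382 mA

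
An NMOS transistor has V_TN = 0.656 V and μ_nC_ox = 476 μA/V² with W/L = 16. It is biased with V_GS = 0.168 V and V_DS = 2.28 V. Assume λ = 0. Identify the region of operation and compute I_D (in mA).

V_GS = 0.168 V < V_TN = 0.656 V, so the transistor is in cutoff.

Cutoff; I_D = 0 mA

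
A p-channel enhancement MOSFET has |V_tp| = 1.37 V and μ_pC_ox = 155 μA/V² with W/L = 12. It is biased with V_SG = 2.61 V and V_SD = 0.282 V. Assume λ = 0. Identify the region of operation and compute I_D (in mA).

k_p = μ_pC_ox · (W/L) = 1.86 mA/V².
V_ov = V_SG − |V_tp| = 2.61 − 1.37 = 1.24 V.
Since V_SD = 0.282 V < V_ov = 1.24 V, the device is in the triode region.
I_D = k_p [V_ov · V_SD − ½ V_SD²] = 1.86 × [1.24 × 0.282 − 0.5 × 0.282²] = 0.576 mA.

Triode; I_D = 0.576 mA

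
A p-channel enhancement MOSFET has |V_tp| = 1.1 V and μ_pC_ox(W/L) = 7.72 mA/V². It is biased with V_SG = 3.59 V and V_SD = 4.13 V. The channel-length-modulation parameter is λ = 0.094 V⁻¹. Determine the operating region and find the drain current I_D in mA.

Saturation; I_D = 33.2 mA

V_ov = V_SG − |V_tp| = 3.59 − 1.1 = 2.49 V.
Since V_SD = 4.13 V ≥ V_ov = 2.49 V, the device is in saturation.
I_D = ½ k_p V_ov² (1 + λ V_SD) = 0.5 × 7.72 × 2.49² × (1 + 0.094 × 4.13) = 33.2 mA.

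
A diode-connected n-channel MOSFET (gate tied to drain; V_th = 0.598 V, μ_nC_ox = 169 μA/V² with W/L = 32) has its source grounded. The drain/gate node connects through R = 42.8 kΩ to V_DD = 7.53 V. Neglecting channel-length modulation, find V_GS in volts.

With gate tied to drain, V_GS = V_DS ≥ V_GS − V_th, so the device is in saturation.
k_n = μ_nC_ox · (W/L) = 5.408 mA/V².
KCL at the drain: ½ k_n (V_GS − V_th)² = (V_DD − V_GS)/R.
Let x = V_GS − 0.598. Then 116 x² + x − 6.932 = 0, giving x = 0.24 V (positive root), so V_GS = 0.838 V.
I_D = (V_DD − V_GS)/R = (7.53 − 0.838) / 42.8 = 0.156 mA.

V_GS = 0.838 V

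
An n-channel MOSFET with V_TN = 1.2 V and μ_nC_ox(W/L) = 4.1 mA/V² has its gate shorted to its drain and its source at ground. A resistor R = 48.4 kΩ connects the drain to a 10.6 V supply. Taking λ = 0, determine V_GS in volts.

V_GS = 1.50 V

With gate tied to drain, V_GS = V_DS ≥ V_GS − V_TN, so the device is in saturation.
KCL at the drain: ½ k_n (V_GS − V_TN)² = (V_DD − V_GS)/R.
Let x = V_GS − 1.2. Then 99.2 x² + x − 9.4 = 0, giving x = 0.303 V (positive root), so V_GS = 1.5 V.
I_D = (V_DD − V_GS)/R = (10.6 − 1.5) / 48.4 = 0.188 mA.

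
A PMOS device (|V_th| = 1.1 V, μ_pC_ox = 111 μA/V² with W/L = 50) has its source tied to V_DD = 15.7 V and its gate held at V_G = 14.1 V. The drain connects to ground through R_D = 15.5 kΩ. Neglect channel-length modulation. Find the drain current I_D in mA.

V_SG = V_DD − V_G = 15.7 − 14.1 = 1.6 V, so V_ov = 1.6 − 1.1 = 0.5 V.
k_p = μ_pC_ox · (W/L) = 5.55 mA/V².
Assume saturation: I_D = ½ k_p V_ov² = 0.5 × 5.55 × 0.5² = 0.694 mA, giving V_SD = V_DD − I_D R_D = 15.7 − 0.694 × 15.5 = 4.95 V.
V_SD = 4.95 V ≥ V_ov = 0.5 V, confirming saturation.

I_D = 0.694 mA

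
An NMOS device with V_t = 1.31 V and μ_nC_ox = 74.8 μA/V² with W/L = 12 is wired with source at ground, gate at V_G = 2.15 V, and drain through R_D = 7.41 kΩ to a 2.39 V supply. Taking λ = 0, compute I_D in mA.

V_GS = V_G = 2.15 V, so V_ov = 2.15 − 1.31 = 0.84 V.
k_n = μ_nC_ox · (W/L) = 0.8976 mA/V².
Assume saturation: I_D = ½ k_n V_ov² = 0.5 × 0.8976 × 0.84² = 0.317 mA, giving V_DS = V_DD − I_D R_D = 2.39 − 0.317 × 7.41 = 0.0435 V.
But 0.0435 V < V_ov = 0.84 V, so the device is actually in triode.
In triode I_D = k_n[V_ov V_DS − ½ V_DS²] and I_D = (V_DD − V_DS)/R_D. Equating: 3.33 V_DS² − 6.587 V_DS + 2.39 = 0, giving V_DS = 0.478 V (the root below V_ov).
I_D = (2.39 − 0.478) / 7.41 = 0.258 mA.

I_D = 0.258 mA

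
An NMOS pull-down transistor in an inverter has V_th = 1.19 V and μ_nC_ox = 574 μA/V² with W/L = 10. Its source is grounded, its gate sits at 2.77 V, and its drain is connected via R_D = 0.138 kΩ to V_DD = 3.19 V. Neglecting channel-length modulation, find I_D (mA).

I_D = 7.16 mA

V_GS = V_G = 2.77 V, so V_ov = 2.77 − 1.19 = 1.58 V.
k_n = μ_nC_ox · (W/L) = 5.74 mA/V².
Assume saturation: I_D = ½ k_n V_ov² = 0.5 × 5.74 × 1.58² = 7.16 mA, giving V_DS = V_DD − I_D R_D = 3.19 − 7.16 × 0.138 = 2.2 V.
V_DS = 2.2 V ≥ V_ov = 1.58 V, confirming saturation.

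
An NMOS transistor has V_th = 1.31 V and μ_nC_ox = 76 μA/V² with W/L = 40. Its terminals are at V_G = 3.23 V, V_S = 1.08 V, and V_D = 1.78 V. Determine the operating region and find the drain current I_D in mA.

V_GS = V_G − V_S = 3.23 − 1.08 = 2.15 V; V_DS = V_D − V_S = 1.78 − 1.08 = 0.7 V.
k_n = μ_nC_ox · (W/L) = 3.04 mA/V².
V_ov = V_GS − V_th = 2.15 − 1.31 = 0.84 V.
Since V_DS = 0.7 V < V_ov = 0.84 V, the device is in the triode region.
I_D = k_n [V_ov · V_DS − ½ V_DS²] = 3.04 × [0.84 × 0.7 − 0.5 × 0.7²] = 1.04 mA.

Triode; I_D = 1.04 mA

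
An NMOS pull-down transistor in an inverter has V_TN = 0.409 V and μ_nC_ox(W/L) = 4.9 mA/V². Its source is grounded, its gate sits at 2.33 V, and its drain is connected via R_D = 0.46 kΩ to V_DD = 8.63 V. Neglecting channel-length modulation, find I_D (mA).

I_D = 9.04 mA

V_GS = V_G = 2.33 V, so V_ov = 2.33 − 0.409 = 1.92 V.
Assume saturation: I_D = ½ k_n V_ov² = 0.5 × 4.9 × 1.92² = 9.04 mA, giving V_DS = V_DD − I_D R_D = 8.63 − 9.04 × 0.46 = 4.47 V.
V_DS = 4.47 V ≥ V_ov = 1.92 V, confirming saturation.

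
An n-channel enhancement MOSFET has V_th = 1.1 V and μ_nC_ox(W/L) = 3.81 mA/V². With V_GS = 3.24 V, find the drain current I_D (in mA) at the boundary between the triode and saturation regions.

I_D = 8.72 mA

At the boundary V_DS = V_ov = V_GS − V_th = 3.24 − 1.1 = 2.14 V.
I_D = ½ k_n V_ov² = 0.5 × 3.81 × 2.14² = 8.72 mA.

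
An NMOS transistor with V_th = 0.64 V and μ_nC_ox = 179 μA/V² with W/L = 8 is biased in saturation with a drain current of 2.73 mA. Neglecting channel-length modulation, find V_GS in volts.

k_n = μ_nC_ox · (W/L) = 1.432 mA/V².
In saturation I_D = ½ k_n (V_GS − V_th)², so V_GS − V_th = √(2 I_D / k_n) = √(2 × 2.73 / 1.432) = 1.95 V.
V_GS = 0.64 + 1.95 = 2.59 V.

V_GS = 2.59 V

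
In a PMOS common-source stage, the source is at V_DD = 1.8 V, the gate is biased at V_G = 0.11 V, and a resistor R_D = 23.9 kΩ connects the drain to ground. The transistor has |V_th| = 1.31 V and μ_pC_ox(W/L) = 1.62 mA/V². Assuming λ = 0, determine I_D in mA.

I_D = 0.0695 mA

V_SG = V_DD − V_G = 1.8 − 0.11 = 1.69 V, so V_ov = 1.69 − 1.31 = 0.38 V.
Assume saturation: I_D = ½ k_p V_ov² = 0.5 × 1.62 × 0.38² = 0.117 mA, giving V_SD = V_DD − I_D R_D = 1.8 − 0.117 × 23.9 = -0.995 V.
But -0.995 V < V_ov = 0.38 V, so the device is actually in triode.
In triode I_D = k_p[V_ov V_SD − ½ V_SD²] and I_D = (V_DD − V_SD)/R_D. Equating: 19.4 V_SD² − 15.71 V_SD + 1.8 = 0, giving V_SD = 0.138 V (the root below V_ov).
I_D = (1.8 − 0.138) / 23.9 = 0.0695 mA.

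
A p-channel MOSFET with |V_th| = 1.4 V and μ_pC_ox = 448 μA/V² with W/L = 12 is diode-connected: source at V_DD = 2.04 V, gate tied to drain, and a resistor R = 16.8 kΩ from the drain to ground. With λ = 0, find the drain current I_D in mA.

I_D = 0.0316 mA

With gate tied to drain, V_SG = V_SD ≥ V_SG − |V_th|, so the device is in saturation.
k_p = μ_pC_ox · (W/L) = 5.376 mA/V².
KCL at the drain: ½ k_p (V_SG − |V_th|)² = (V_DD − V_SG)/R.
Let x = V_SG − 1.4. Then 45.2 x² + x − 0.64 = 0, giving x = 0.108 V (positive root), so V_SG = 1.51 V.
I_D = (V_DD − V_SG)/R = (2.04 − 1.51) / 16.8 = 0.0316 mA.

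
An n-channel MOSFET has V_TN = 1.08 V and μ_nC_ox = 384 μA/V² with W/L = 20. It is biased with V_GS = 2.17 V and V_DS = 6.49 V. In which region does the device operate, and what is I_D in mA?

Saturation; I_D = 4.56 mA

k_n = μ_nC_ox · (W/L) = 7.68 mA/V².
V_ov = V_GS − V_TN = 2.17 − 1.08 = 1.09 V.
Since V_DS = 6.49 V ≥ V_ov = 1.09 V, the device is in saturation.
I_D = ½ k_n V_ov² = 0.5 × 7.68 × 1.09² = 4.56 mA.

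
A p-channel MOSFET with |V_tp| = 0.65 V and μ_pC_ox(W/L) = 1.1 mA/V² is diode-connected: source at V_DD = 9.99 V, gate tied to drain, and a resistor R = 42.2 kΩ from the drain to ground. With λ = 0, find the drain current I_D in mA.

With gate tied to drain, V_SG = V_SD ≥ V_SG − |V_tp|, so the device is in saturation.
KCL at the drain: ½ k_p (V_SG − |V_tp|)² = (V_DD − V_SG)/R.
Let x = V_SG − 0.65. Then 23.2 x² + x − 9.34 = 0, giving x = 0.613 V (positive root), so V_SG = 1.26 V.
I_D = (V_DD − V_SG)/R = (9.99 − 1.26) / 42.2 = 0.207 mA.

I_D = 0.207 mA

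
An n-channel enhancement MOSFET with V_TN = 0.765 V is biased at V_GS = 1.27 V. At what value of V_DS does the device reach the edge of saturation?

The boundary between triode and saturation is V_DS = V_GS − V_TN = V_ov.
V_ov = 1.27 − 0.765 = 0.505 V.

V_DS,sat = 0.505 V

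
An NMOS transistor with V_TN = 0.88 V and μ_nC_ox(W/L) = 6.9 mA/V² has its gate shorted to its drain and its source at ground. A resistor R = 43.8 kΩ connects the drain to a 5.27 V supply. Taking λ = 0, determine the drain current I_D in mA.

I_D = 0.0964 mA

With gate tied to drain, V_GS = V_DS ≥ V_GS − V_TN, so the device is in saturation.
KCL at the drain: ½ k_n (V_GS − V_TN)² = (V_DD − V_GS)/R.
Let x = V_GS − 0.88. Then 151 x² + x − 4.39 = 0, giving x = 0.167 V (positive root), so V_GS = 1.05 V.
I_D = (V_DD − V_GS)/R = (5.27 − 1.05) / 43.8 = 0.0964 mA.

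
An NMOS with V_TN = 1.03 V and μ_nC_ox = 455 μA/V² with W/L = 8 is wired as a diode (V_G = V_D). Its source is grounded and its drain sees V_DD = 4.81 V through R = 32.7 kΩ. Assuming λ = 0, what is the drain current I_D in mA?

I_D = 0.108 mA

With gate tied to drain, V_GS = V_DS ≥ V_GS − V_TN, so the device is in saturation.
k_n = μ_nC_ox · (W/L) = 3.64 mA/V².
KCL at the drain: ½ k_n (V_GS − V_TN)² = (V_DD − V_GS)/R.
Let x = V_GS − 1.03. Then 59.5 x² + x − 3.78 = 0, giving x = 0.244 V (positive root), so V_GS = 1.27 V.
I_D = (V_DD − V_GS)/R = (4.81 − 1.27) / 32.7 = 0.108 mA.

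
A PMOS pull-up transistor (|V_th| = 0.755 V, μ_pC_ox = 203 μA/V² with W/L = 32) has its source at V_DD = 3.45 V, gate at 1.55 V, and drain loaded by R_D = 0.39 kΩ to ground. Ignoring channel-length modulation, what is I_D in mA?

V_SG = V_DD − V_G = 3.45 − 1.55 = 1.9 V, so V_ov = 1.9 − 0.755 = 1.15 V.
k_p = μ_pC_ox · (W/L) = 6.496 mA/V².
Assume saturation: I_D = ½ k_p V_ov² = 0.5 × 6.496 × 1.15² = 4.26 mA, giving V_SD = V_DD − I_D R_D = 3.45 − 4.26 × 0.39 = 1.79 V.
V_SD = 1.79 V ≥ V_ov = 1.15 V, confirming saturation.

I_D = 4.26 mA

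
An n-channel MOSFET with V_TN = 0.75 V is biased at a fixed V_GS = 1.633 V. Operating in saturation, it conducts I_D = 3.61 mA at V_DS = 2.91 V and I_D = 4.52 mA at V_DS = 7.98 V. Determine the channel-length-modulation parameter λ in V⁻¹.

With V_GS fixed, I_D ∝ (1 + λ V_DS) in saturation, so I_D2/I_D1 = (1 + λ V_DS2)/(1 + λ V_DS1).
4.52/3.61 = 1.252 = (1 + 7.98 λ)/(1 + 2.91 λ).
Solving: λ (I_D1 V_DS2 − I_D2 V_DS1) = I_D2 − I_D1, so λ = (4.52 − 3.61) / (3.61 × 7.98 − 4.52 × 2.91) = 0.91 / 15.7 = 0.0581 V⁻¹.

λ = 0.0581 V⁻¹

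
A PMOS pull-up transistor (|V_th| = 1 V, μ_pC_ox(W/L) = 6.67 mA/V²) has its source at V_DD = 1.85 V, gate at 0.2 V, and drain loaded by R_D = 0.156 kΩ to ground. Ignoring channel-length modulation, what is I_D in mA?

I_D = 1.41 mA

V_SG = V_DD − V_G = 1.85 − 0.2 = 1.65 V, so V_ov = 1.65 − 1 = 0.65 V.
Assume saturation: I_D = ½ k_p V_ov² = 0.5 × 6.67 × 0.65² = 1.41 mA, giving V_SD = V_DD − I_D R_D = 1.85 − 1.41 × 0.156 = 1.63 V.
V_SD = 1.63 V ≥ V_ov = 0.65 V, confirming saturation.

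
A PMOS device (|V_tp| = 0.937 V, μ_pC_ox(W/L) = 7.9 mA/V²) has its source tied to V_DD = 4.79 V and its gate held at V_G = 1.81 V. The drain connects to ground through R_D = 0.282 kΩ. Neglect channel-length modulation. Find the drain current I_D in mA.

I_D = 13.0 mA

V_SG = V_DD − V_G = 4.79 − 1.81 = 2.98 V, so V_ov = 2.98 − 0.937 = 2.04 V.
Assume saturation: I_D = ½ k_p V_ov² = 0.5 × 7.9 × 2.04² = 16.5 mA, giving V_SD = V_DD − I_D R_D = 4.79 − 16.5 × 0.282 = 0.141 V.
But 0.141 V < V_ov = 2.04 V, so the device is actually in triode.
In triode I_D = k_p[V_ov V_SD − ½ V_SD²] and I_D = (V_DD − V_SD)/R_D. Equating: 1.11 V_SD² − 5.551 V_SD + 4.79 = 0, giving V_SD = 1.11 V (the root below V_ov).
I_D = (4.79 − 1.11) / 0.282 = 13 mA.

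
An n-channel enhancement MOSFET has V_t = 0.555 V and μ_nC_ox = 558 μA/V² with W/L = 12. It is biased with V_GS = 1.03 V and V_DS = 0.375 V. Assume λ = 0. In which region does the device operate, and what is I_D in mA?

k_n = μ_nC_ox · (W/L) = 6.696 mA/V².
V_ov = V_GS − V_t = 1.03 − 0.555 = 0.475 V.
Since V_DS = 0.375 V < V_ov = 0.475 V, the device is in the triode region.
I_D = k_n [V_ov · V_DS − ½ V_DS²] = 6.696 × [0.475 × 0.375 − 0.5 × 0.375²] = 0.722 mA.

Triode; I_D = 0.722 mA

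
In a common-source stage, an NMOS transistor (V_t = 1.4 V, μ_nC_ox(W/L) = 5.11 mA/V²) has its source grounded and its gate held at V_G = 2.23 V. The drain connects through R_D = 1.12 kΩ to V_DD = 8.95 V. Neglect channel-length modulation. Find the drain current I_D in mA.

V_GS = V_G = 2.23 V, so V_ov = 2.23 − 1.4 = 0.83 V.
Assume saturation: I_D = ½ k_n V_ov² = 0.5 × 5.11 × 0.83² = 1.76 mA, giving V_DS = V_DD − I_D R_D = 8.95 − 1.76 × 1.12 = 6.98 V.
V_DS = 6.98 V ≥ V_ov = 0.83 V, confirming saturation.

I_D = 1.76 mA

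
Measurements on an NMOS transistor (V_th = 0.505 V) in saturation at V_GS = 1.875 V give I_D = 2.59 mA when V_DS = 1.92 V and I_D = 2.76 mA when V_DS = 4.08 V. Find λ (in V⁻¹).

λ = 0.0323 V⁻¹

With V_GS fixed, I_D ∝ (1 + λ V_DS) in saturation, so I_D2/I_D1 = (1 + λ V_DS2)/(1 + λ V_DS1).
2.76/2.59 = 1.066 = (1 + 4.08 λ)/(1 + 1.92 λ).
Solving: λ (I_D1 V_DS2 − I_D2 V_DS1) = I_D2 − I_D1, so λ = (2.76 − 2.59) / (2.59 × 4.08 − 2.76 × 1.92) = 0.17 / 5.27 = 0.0323 V⁻¹.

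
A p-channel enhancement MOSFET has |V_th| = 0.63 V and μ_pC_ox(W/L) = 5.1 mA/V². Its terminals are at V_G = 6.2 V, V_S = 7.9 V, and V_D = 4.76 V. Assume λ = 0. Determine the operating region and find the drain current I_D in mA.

V_SG = V_S − V_G = 7.9 − 6.2 = 1.7 V; V_SD = V_S − V_D = 7.9 − 4.76 = 3.14 V.
V_ov = V_SG − |V_th| = 1.7 − 0.63 = 1.07 V.
Since V_SD = 3.14 V ≥ V_ov = 1.07 V, the device is in saturation.
I_D = ½ k_p V_ov² = 0.5 × 5.1 × 1.07² = 2.92 mA.

Saturation; I_D = 2.92 mA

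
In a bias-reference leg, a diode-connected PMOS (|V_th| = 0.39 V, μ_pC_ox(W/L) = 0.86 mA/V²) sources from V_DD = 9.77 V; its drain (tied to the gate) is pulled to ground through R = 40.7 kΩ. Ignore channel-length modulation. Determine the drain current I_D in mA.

With gate tied to drain, V_SG = V_SD ≥ V_SG − |V_th|, so the device is in saturation.
KCL at the drain: ½ k_p (V_SG − |V_th|)² = (V_DD − V_SG)/R.
Let x = V_SG − 0.39. Then 17.5 x² + x − 9.38 = 0, giving x = 0.704 V (positive root), so V_SG = 1.09 V.
I_D = (V_DD − V_SG)/R = (9.77 − 1.09) / 40.7 = 0.213 mA.

I_D = 0.213 mA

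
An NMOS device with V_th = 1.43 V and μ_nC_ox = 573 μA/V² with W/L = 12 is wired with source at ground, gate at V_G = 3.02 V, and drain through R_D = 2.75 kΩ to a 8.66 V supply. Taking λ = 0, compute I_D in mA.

I_D = 3.04 mA

V_GS = V_G = 3.02 V, so V_ov = 3.02 − 1.43 = 1.59 V.
k_n = μ_nC_ox · (W/L) = 6.876 mA/V².
Assume saturation: I_D = ½ k_n V_ov² = 0.5 × 6.876 × 1.59² = 8.69 mA, giving V_DS = V_DD − I_D R_D = 8.66 − 8.69 × 2.75 = -15.2 V.
But -15.2 V < V_ov = 1.59 V, so the device is actually in triode.
In triode I_D = k_n[V_ov V_DS − ½ V_DS²] and I_D = (V_DD − V_DS)/R_D. Equating: 9.45 V_DS² − 31.07 V_DS + 8.66 = 0, giving V_DS = 0.308 V (the root below V_ov).
I_D = (8.66 − 0.308) / 2.75 = 3.04 mA.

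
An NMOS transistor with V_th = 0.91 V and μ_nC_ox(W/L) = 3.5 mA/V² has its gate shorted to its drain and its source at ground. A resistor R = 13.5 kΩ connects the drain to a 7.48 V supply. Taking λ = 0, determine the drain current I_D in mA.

I_D = 0.449 mA

With gate tied to drain, V_GS = V_DS ≥ V_GS − V_th, so the device is in saturation.
KCL at the drain: ½ k_n (V_GS − V_th)² = (V_DD − V_GS)/R.
Let x = V_GS − 0.91. Then 23.6 x² + x − 6.57 = 0, giving x = 0.507 V (positive root), so V_GS = 1.42 V.
I_D = (V_DD − V_GS)/R = (7.48 − 1.42) / 13.5 = 0.449 mA.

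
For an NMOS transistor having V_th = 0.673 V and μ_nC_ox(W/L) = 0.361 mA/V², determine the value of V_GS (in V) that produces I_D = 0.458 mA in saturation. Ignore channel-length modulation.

V_GS = 2.27 V

In saturation I_D = ½ k_n (V_GS − V_th)², so V_GS − V_th = √(2 I_D / k_n) = √(2 × 0.458 / 0.361) = 1.59 V.
V_GS = 0.673 + 1.59 = 2.27 V.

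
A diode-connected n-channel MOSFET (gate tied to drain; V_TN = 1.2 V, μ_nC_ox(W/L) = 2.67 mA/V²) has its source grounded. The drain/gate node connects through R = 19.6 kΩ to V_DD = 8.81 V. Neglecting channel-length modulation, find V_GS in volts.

With gate tied to drain, V_GS = V_DS ≥ V_GS − V_TN, so the device is in saturation.
KCL at the drain: ½ k_n (V_GS − V_TN)² = (V_DD − V_GS)/R.
Let x = V_GS − 1.2. Then 26.2 x² + x − 7.61 = 0, giving x = 0.521 V (positive root), so V_GS = 1.72 V.
I_D = (V_DD − V_GS)/R = (8.81 − 1.72) / 19.6 = 0.362 mA.

V_GS = 1.72 V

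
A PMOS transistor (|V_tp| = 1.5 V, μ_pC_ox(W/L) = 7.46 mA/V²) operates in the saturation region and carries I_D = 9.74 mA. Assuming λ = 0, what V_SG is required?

V_SG = 3.12 V

In saturation I_D = ½ k_p (V_SG − |V_tp|)², so V_SG − |V_tp| = √(2 I_D / k_p) = √(2 × 9.74 / 7.46) = 1.62 V.
V_SG = 1.5 + 1.62 = 3.12 V.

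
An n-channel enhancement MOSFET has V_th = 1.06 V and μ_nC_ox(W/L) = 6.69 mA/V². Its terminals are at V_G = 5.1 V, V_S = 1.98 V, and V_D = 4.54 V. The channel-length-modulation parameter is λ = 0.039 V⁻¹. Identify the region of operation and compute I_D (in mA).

Saturation; I_D = 15.6 mA

V_GS = V_G − V_S = 5.1 − 1.98 = 3.12 V; V_DS = V_D − V_S = 4.54 − 1.98 = 2.56 V.
V_ov = V_GS − V_th = 3.12 − 1.06 = 2.06 V.
Since V_DS = 2.56 V ≥ V_ov = 2.06 V, the device is in saturation.
I_D = ½ k_n V_ov² (1 + λ V_DS) = 0.5 × 6.69 × 2.06² × (1 + 0.039 × 2.56) = 15.6 mA.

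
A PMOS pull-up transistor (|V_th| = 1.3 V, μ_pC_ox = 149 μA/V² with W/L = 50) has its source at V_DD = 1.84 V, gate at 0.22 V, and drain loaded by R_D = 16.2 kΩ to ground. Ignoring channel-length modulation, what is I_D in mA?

V_SG = V_DD − V_G = 1.84 − 0.22 = 1.62 V, so V_ov = 1.62 − 1.3 = 0.32 V.
k_p = μ_pC_ox · (W/L) = 7.45 mA/V².
Assume saturation: I_D = ½ k_p V_ov² = 0.5 × 7.45 × 0.32² = 0.381 mA, giving V_SD = V_DD − I_D R_D = 1.84 − 0.381 × 16.2 = -4.34 V.
But -4.34 V < V_ov = 0.32 V, so the device is actually in triode.
In triode I_D = k_p[V_ov V_SD − ½ V_SD²] and I_D = (V_DD − V_SD)/R_D. Equating: 60.3 V_SD² − 39.62 V_SD + 1.84 = 0, giving V_SD = 0.0503 V (the root below V_ov).
I_D = (1.84 − 0.0503) / 16.2 = 0.11 mA.

I_D = 0.110 mA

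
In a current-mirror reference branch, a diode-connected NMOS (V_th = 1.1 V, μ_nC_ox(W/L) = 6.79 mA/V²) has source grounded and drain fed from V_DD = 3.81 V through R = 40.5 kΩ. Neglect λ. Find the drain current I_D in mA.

With gate tied to drain, V_GS = V_DS ≥ V_GS − V_th, so the device is in saturation.
KCL at the drain: ½ k_n (V_GS − V_th)² = (V_DD − V_GS)/R.
Let x = V_GS − 1.1. Then 137 x² + x − 2.71 = 0, giving x = 0.137 V (positive root), so V_GS = 1.24 V.
I_D = (V_DD − V_GS)/R = (3.81 − 1.24) / 40.5 = 0.0635 mA.

I_D = 0.0635 mA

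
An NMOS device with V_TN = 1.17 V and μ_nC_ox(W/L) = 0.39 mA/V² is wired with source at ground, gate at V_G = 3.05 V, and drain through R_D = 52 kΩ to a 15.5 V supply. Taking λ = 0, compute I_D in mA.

V_GS = V_G = 3.05 V, so V_ov = 3.05 − 1.17 = 1.88 V.
Assume saturation: I_D = ½ k_n V_ov² = 0.5 × 0.39 × 1.88² = 0.689 mA, giving V_DS = V_DD − I_D R_D = 15.5 − 0.689 × 52 = -20.3 V.
But -20.3 V < V_ov = 1.88 V, so the device is actually in triode.
In triode I_D = k_n[V_ov V_DS − ½ V_DS²] and I_D = (V_DD − V_DS)/R_D. Equating: 10.1 V_DS² − 39.13 V_DS + 15.5 = 0, giving V_DS = 0.448 V (the root below V_ov).
I_D = (15.5 − 0.448) / 52 = 0.289 mA.

I_D = 0.289 mA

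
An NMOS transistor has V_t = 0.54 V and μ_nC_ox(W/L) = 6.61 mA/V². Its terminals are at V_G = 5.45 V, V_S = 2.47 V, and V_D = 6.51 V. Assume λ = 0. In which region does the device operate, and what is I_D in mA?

V_GS = V_G − V_S = 5.45 − 2.47 = 2.98 V; V_DS = V_D − V_S = 6.51 − 2.47 = 4.04 V.
V_ov = V_GS − V_t = 2.98 − 0.54 = 2.44 V.
Since V_DS = 4.04 V ≥ V_ov = 2.44 V, the device is in saturation.
I_D = ½ k_n V_ov² = 0.5 × 6.61 × 2.44² = 19.7 mA.

Saturation; I_D = 19.7 mA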